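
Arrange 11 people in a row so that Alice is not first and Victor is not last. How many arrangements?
By inclusion-exclusion: 11! - 2×(11-1)! + (11-2)! = 39916800 - 7257600 + 362880 = 33022080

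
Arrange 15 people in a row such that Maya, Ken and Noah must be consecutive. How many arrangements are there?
Treat the 3 as one block: (15-3+1)! × 3! = 6227020800 × 6 = 37362124800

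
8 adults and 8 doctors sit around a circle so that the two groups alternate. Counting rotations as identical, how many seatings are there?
Fix one of the adults: (8-1)! ways for the remaining adults, × 8! ways for the doctors = 5040 × 40320 = 203212800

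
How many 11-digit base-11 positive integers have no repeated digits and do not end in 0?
Last digit: 10 nonzero choices. First digit: 9 (nonzero, ≠last). Middle 9: P(9,9) = 362880. Total = 32659200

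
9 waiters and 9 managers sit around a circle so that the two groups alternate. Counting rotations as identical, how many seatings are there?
Fix one of the waiters: (9-1)! ways for the remaining waiters, × 9! ways for the managers = 40320 × 362880 = 14631321600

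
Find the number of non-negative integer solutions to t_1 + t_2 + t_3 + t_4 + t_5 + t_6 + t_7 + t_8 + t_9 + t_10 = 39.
C(39+10-1, 10-1) = C(48, 9) = 1677106640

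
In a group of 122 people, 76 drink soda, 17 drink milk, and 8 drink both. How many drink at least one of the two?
|A∪B| = |A| + |B| - |A∩B| = 76 + 17 - 8 = 85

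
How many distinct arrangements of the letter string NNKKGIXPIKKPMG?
14! / (2! × 2! × 2! × 1! × 2! × 4! × 1!) = 227026800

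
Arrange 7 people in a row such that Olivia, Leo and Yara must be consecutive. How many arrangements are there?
Treat the 3 as one block: (7-3+1)! × 3! = 120 × 6 = 720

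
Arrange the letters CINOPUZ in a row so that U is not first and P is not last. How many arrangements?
By inclusion-exclusion: 7! - 2×(7-1)! + (7-2)! = 5040 - 1440 + 120 = 3720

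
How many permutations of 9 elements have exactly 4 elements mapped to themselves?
Choose the 4 fixed points C(9,4) = 126, derange the rest: !5 = Σ_{j=0}^{5} (-1)^j·5!/j! = 120 - 120 + 60 - 20 + 5 - 1 = 44. Product = 126 × 44 = 5544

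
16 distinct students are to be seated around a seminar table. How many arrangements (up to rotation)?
Circular: fix one position, arrange the rest. (16-1)! = 1307674368000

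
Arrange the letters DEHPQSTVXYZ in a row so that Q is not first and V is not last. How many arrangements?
By inclusion-exclusion: 11! - 2×(11-1)! + (11-2)! = 39916800 - 7257600 + 362880 = 33022080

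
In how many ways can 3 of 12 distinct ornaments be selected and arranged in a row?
P(12,3) = 12!/(12-3)! = 1320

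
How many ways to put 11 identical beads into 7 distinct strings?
C(11+7-1, 7-1) = C(17, 6) = 12376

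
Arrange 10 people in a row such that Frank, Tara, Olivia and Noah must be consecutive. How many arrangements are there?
Treat the 4 as one block: (10-4+1)! × 4! = 5040 × 24 = 120960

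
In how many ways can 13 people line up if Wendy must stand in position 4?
Fix one position: (13-1)! = 479001600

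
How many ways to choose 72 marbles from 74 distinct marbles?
C(74,72) = 74!/(72!×2!) = 2701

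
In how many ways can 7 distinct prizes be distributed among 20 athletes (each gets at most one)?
P(20,7) = 20!/(20-7)! = 390700800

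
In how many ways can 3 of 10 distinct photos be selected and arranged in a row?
P(10,3) = 10!/(10-3)! = 720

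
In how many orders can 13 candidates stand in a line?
13! = 6227020800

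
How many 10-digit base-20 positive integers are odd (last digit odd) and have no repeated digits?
Last∈{1,3,5,7,9,11,13,15,17,19}. Last=0: 0. Last nonzero: 10×18×P(18,8) = 317578060800. Total = 317578060800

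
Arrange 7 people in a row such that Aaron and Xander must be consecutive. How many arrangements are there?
Treat the 2 as one block: (7-2+1)! × 2! = 720 × 2 = 1440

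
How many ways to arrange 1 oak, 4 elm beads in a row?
5! / (1! × 4!) = 5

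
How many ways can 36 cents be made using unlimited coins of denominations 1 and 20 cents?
Coefficient of x^36 in 1/(1-x^1) · 1/(1-x^20). Use j coins of 20 for j = 0..⌊36/20⌋ = 1, the rest in 1s: 1 + 1 = 2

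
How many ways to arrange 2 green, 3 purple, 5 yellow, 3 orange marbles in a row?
13! / (2! × 3! × 5! × 3!) = 720720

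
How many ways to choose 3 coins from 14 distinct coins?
C(14,3) = 14!/(3!×11!) = 364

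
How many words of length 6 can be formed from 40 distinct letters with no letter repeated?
P(40,6) = 40!/(40-6)! = 2763633600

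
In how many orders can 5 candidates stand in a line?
5! = 120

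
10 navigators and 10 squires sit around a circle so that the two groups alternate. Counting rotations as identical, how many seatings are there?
Fix one of the navigators: (10-1)! ways for the remaining navigators, × 10! ways for the squires = 362880 × 3628800 = 1316818944000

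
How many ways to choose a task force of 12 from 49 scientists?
C(49,12) = 49!/(12!×37!) = 92263734836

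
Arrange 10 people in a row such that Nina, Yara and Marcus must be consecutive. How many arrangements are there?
Treat the 3 as one block: (10-3+1)! × 3! = 40320 × 6 = 241920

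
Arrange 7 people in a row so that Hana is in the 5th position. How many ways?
Fix one position: (7-1)! = 720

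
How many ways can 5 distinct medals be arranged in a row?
5! = 120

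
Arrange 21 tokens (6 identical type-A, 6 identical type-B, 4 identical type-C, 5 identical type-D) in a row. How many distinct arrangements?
21! / (6! × 6! × 4! × 5!) = 34220506320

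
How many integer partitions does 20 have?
Pentagonal recurrence p(n) = p(n-1) + p(n-2) - p(n-5) - p(n-7) + p(n-12) + p(n-15) - ... gives p(0..19) = 1, 1, 2, 3, 5, 7, 11, 15, 22, 30, 42, 56, 77, 101, 135, 176, 231, 297, 385, 490. p(20) = p(19) + p(18) - p(15) - p(13) + p(8) + p(5) = 490 + 385 - 176 - 101 + 22 + 7 = 627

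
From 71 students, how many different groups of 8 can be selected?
C(71,8) = 71!/(8!×63!) = 10639125640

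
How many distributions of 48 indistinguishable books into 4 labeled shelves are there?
C(48+4-1, 4-1) = C(51, 3) = 20825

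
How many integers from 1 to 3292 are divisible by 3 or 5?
⌊3292/3⌋ + ⌊3292/5⌋ - ⌊3292/15⌋ = 1097 + 658 - 219 = 1536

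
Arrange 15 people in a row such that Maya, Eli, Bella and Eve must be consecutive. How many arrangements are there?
Treat the 4 as one block: (15-4+1)! × 4! = 479001600 × 24 = 11496038400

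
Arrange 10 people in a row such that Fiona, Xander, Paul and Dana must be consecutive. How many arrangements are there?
Treat the 4 as one block: (10-4+1)! × 4! = 5040 × 24 = 120960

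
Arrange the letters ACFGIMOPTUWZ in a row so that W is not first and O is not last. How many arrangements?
By inclusion-exclusion: 12! - 2×(12-1)! + (12-2)! = 479001600 - 79833600 + 3628800 = 402796800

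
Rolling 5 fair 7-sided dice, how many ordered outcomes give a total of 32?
Coefficient of x^32 in (x + x² + ... + x^7)^5. By inclusion-exclusion on dice exceeding 7: Σ_j (-1)^j C(5,j)·C(32-1-7j, 4) = C(5,0)·C(31,4) - C(5,1)·C(24,4) + C(5,2)·C(17,4) - C(5,3)·C(10,4) = 1·31465 - 5·10626 + 10·2380 - 10·210 = 35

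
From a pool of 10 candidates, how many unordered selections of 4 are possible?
C(10,4) = 10!/(4!×6!) = 210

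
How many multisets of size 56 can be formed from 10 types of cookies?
C(56+10-1, 10-1) = C(65, 9) = 31966749880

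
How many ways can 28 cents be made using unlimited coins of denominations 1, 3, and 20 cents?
Coefficient of x^28 in 1/(1-x^1) · 1/(1-x^3) · 1/(1-x^20). Case on j = number of 20-cent coins (j = 0..1); remainder r = 28 - 20j is made from {1,3} in ⌊r/3⌋+1 ways. r = 28, 8 → 10 + 3 = 13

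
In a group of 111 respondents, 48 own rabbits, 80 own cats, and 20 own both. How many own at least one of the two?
|A∪B| = |A| + |B| - |A∩B| = 48 + 80 - 20 = 108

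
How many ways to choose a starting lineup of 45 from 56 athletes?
C(56,45) = 56!/(45!×11!) = 148902215280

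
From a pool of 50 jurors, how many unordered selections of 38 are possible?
C(50,38) = 50!/(38!×12!) = 121399651100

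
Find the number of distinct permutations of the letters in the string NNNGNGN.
7! / (5! × 2!) = 21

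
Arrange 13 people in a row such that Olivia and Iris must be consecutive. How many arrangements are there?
Treat the 2 as one block: (13-2+1)! × 2! = 479001600 × 2 = 958003200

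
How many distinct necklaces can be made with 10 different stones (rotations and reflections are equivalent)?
(10-1)!/2 = 362880/2 = 181440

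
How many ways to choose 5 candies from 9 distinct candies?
C(9,5) = 9!/(5!×4!) = 126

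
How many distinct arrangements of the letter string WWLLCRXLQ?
9! / (3! × 1! × 1! × 1! × 2! × 1!) = 30240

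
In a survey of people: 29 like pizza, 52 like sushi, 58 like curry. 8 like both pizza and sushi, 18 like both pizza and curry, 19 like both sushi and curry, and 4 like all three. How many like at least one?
|A∪B∪C| = 29+52+58-8-18-19+4 = 98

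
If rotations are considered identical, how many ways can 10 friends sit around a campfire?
Circular: fix one position, arrange the rest. (10-1)! = 362880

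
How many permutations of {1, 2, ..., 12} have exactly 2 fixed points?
Choose the 2 fixed points C(12,2) = 66, derange the rest: !10 = Σ_{j=0}^{10} (-1)^j·10!/j! = 3628800 - 3628800 + 1814400 - 604800 + 151200 - 30240 + 5040 - 720 + 90 - 10 + 1 = 1334961. Product = 66 × 1334961 = 88107426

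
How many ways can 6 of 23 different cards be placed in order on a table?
P(23,6) = 23!/(23-6)! = 72681840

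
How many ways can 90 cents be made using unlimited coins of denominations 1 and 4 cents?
Coefficient of x^90 in 1/(1-x^1) · 1/(1-x^4). Use j coins of 4 for j = 0..⌊90/4⌋ = 22, the rest in 1s: 22 + 1 = 23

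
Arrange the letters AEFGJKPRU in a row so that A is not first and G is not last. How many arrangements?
By inclusion-exclusion: 9! - 2×(9-1)! + (9-2)! = 362880 - 80640 + 5040 = 287280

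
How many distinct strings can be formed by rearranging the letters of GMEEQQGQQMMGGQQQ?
16! / (3! × 7! × 4! × 2!) = 14414400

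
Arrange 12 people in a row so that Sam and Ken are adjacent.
Treat as block: (12-1)! × 2! = 39916800 × 2 = 79833600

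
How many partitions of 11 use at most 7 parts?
By conjugation, equals partitions of 11 into parts ≤ 7. Let r_j(i) = number of partitions of i into parts ≤ j, for i = 0..11. r_1(i) = 1 for all i; r_j(i) = r_{j-1}(i) + r_j(i-j). Rows j = 2..7: ≤2: 1 1 2 2 3 3 4 4 5 5 6 6; ≤3: 1 1 2 3 4 5 7 8 10 12 14 16; ≤4: 1 1 2 3 5 6 9 11 15 18 23 27; ≤5: 1 1 2 3 5 7 10 13 18 23 30 37; ≤6: 1 1 2 3 5 7 11 14 20 26 35 44; ≤7: 1 1 2 3 5 7 11 15 21 28 38 49. r_7(11) = 49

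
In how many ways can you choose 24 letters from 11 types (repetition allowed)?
C(24+11-1, 11-1) = C(34, 10) = 131128140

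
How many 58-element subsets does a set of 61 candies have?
C(61,58) = 61!/(58!×3!) = 35990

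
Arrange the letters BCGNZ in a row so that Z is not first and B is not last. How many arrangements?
By inclusion-exclusion: 5! - 2×(5-1)! + (5-2)! = 120 - 48 + 6 = 78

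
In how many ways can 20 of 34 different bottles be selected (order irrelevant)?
C(34,20) = 34!/(20!×14!) = 1391975640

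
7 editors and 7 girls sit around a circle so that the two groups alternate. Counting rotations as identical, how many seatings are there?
Fix one of the editors: (7-1)! ways for the remaining editors, × 7! ways for the girls = 720 × 5040 = 3628800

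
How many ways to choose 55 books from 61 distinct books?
C(61,55) = 61!/(55!×6!) = 55525372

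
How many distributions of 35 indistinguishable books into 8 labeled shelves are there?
C(35+8-1, 8-1) = C(42, 7) = 26978328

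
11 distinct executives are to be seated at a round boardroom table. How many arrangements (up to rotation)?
Circular: fix one position, arrange the rest. (11-1)! = 3628800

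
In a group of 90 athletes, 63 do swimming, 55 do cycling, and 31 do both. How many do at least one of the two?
|A∪B| = |A| + |B| - |A∩B| = 63 + 55 - 31 = 87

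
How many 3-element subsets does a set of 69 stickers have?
C(69,3) = 69!/(3!×66!) = 52394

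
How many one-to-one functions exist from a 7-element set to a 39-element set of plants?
P(39,7) = 39!/(39-7)! = 77519922480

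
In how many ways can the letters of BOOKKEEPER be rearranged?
10! / (1! × 2! × 2! × 3! × 1! × 1!) = 151200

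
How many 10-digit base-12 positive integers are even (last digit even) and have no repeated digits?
Last∈{0,2,4,6,8,10}. Last=0: 19958400. Last nonzero: 5×10×P(10,8) = 90720000. Total = 110678400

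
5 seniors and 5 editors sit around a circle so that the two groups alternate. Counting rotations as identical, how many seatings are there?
Fix one of the seniors: (5-1)! ways for the remaining seniors, × 5! ways for the editors = 24 × 120 = 2880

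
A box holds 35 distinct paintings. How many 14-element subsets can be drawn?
C(35,14) = 35!/(14!×21!) = 2319959400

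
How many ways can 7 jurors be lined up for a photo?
7! = 5040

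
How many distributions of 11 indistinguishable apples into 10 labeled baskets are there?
C(11+10-1, 10-1) = C(20, 9) = 167960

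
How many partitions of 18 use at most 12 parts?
By conjugation, equals partitions of 18 into parts ≤ 12. Let r_j(i) = number of partitions of i into parts ≤ j, for i = 0..18. r_1(i) = 1 for all i; r_j(i) = r_{j-1}(i) + r_j(i-j). Rows j = 2..12: ≤2: 1 1 2 2 3 3 4 4 5 5 6 6 7 7 8 8 9 9 10; ≤3: 1 1 2 3 4 5 7 8 10 12 14 16 19 21 24 27 30 33 37; ≤4: 1 1 2 3 5 6 9 11 15 18 23 27 34 39 47 54 64 72 84; ≤5: 1 1 2 3 5 7 10 13 18 23 30 37 47 57 70 84 101 119 141; ≤6: 1 1 2 3 5 7 11 14 20 26 35 44 58 71 90 110 136 163 199; ≤7: 1 1 2 3 5 7 11 15 21 28 38 49 65 82 105 131 164 201 248; ≤8: 1 1 2 3 5 7 11 15 22 29 40 52 70 89 116 146 186 230 288; ≤9: 1 1 2 3 5 7 11 15 22 30 41 54 73 94 123 157 201 252 318; ≤10: 1 1 2 3 5 7 11 15 22 30 42 55 75 97 128 164 212 267 340; ≤11: 1 1 2 3 5 7 11 15 22 30 42 56 76 99 131 169 219 278 355; ≤12: 1 1 2 3 5 7 11 15 22 30 42 56 77 100 133 172 224 285 366. r_12(18) = 366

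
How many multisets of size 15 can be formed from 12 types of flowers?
C(15+12-1, 12-1) = C(26, 11) = 7726160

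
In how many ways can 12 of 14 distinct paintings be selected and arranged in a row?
P(14,12) = 14!/(14-12)! = 43589145600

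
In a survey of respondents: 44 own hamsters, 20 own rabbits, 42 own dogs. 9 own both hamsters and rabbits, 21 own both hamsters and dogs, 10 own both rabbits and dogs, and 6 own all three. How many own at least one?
|A∪B∪C| = 44+20+42-9-21-10+6 = 72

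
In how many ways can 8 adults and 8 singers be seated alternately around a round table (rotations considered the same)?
Fix one of the adults: (8-1)! ways for the remaining adults, × 8! ways for the singers = 5040 × 40320 = 203212800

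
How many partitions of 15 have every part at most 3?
Let r_j(i) = number of partitions of i into parts ≤ j, for i = 0..15. r_1(i) = 1 for all i; r_j(i) = r_{j-1}(i) + r_j(i-j). Rows j = 2..3: ≤2: 1 1 2 2 3 3 4 4 5 5 6 6 7 7 8 8; ≤3: 1 1 2 3 4 5 7 8 10 12 14 16 19 21 24 27. r_3(15) = 27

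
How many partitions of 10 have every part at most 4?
Let r_j(i) = number of partitions of i into parts ≤ j, for i = 0..10. r_1(i) = 1 for all i; r_j(i) = r_{j-1}(i) + r_j(i-j). Rows j = 2..4: ≤2: 1 1 2 2 3 3 4 4 5 5 6; ≤3: 1 1 2 3 4 5 7 8 10 12 14; ≤4: 1 1 2 3 5 6 9 11 15 18 23. r_4(10) = 23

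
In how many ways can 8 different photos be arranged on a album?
8! = 40320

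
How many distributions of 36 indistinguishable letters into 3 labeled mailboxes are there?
C(36+3-1, 3-1) = C(38, 2) = 703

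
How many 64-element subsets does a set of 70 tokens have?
C(70,64) = 70!/(64!×6!) = 131115985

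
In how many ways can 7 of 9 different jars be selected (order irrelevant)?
C(9,7) = 9!/(7!×2!) = 36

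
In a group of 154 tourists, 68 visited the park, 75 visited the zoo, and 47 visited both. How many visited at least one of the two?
|A∪B| = |A| + |B| - |A∩B| = 68 + 75 - 47 = 96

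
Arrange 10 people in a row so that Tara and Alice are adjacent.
Treat as block: (10-1)! × 2! = 362880 × 2 = 725760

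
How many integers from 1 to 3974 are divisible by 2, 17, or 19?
⌊3974/2⌋+⌊3974/17⌋+⌊3974/19⌋ - ⌊3974/34⌋-⌊3974/38⌋-⌊3974/323⌋ + ⌊3974/646⌋ = 1987+233+209 - 116-104-12 + 6 = 2203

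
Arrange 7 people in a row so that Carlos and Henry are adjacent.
Treat as block: (7-1)! × 2! = 720 × 2 = 1440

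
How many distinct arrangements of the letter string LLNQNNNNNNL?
11! / (7! × 3! × 1!) = 1320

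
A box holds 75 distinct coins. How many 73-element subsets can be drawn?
C(75,73) = 75!/(73!×2!) = 2775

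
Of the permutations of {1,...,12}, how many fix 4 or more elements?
Exactly j fixed points: C(12,j)·!(12-j); sum over j ≥ 4 (derangement numbers via !m = (m-1)·(!(m-1) + !(m-2)): !0..!8 = 1, 0, 1, 2, 9, 44, 265, 1854, 14833). Σ_{j=4}^{12} C(12,j)·!(12-j) = C(12,4)·!8 + C(12,5)·!7 + C(12,6)·!6 + C(12,7)·!5 + C(12,8)·!4 + C(12,9)·!3 + C(12,10)·!2 + C(12,11)·!1 + C(12,12)·!0 = 495·14833 + 792·1854 + 924·265 + 792·44 + 495·9 + 220·2 + 66·1 + 12·0 + 1·1 = 9095373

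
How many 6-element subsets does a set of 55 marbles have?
C(55,6) = 55!/(6!×49!) = 28989675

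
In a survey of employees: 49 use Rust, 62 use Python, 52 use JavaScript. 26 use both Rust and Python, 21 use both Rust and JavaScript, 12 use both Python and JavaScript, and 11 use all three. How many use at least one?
|A∪B∪C| = 49+62+52-26-21-12+11 = 115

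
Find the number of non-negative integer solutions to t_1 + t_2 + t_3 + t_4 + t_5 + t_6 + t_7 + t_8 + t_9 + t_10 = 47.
C(47+10-1, 10-1) = C(56, 9) = 7575968400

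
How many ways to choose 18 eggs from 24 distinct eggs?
C(24,18) = 24!/(18!×6!) = 134596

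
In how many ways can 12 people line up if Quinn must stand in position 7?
Fix one position: (12-1)! = 39916800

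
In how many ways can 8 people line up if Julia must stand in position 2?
Fix one position: (8-1)! = 5040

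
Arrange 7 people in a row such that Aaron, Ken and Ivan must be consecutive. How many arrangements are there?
Treat the 3 as one block: (7-3+1)! × 3! = 120 × 6 = 720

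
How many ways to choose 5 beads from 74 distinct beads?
C(74,5) = 74!/(5!×69!) = 16108764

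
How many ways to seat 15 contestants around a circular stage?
Circular: fix one position, arrange the rest. (15-1)! = 87178291200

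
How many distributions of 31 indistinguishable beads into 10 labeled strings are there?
C(31+10-1, 10-1) = C(40, 9) = 273438880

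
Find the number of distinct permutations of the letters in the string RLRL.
4! / (2! × 2!) = 6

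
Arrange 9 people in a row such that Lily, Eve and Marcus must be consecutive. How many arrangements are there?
Treat the 3 as one block: (9-3+1)! × 3! = 5040 × 6 = 30240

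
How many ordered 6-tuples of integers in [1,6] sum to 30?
Coefficient of x^30 in (x + x² + ... + x^6)^6. By inclusion-exclusion on dice exceeding 6: Σ_j (-1)^j C(6,j)·C(30-1-6j, 5) = C(6,0)·C(29,5) - C(6,1)·C(23,5) + C(6,2)·C(17,5) - C(6,3)·C(11,5) + C(6,4)·C(5,5) = 1·118755 - 6·33649 + 15·6188 - 20·462 + 15·1 = 456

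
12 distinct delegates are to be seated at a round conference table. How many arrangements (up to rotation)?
Circular: fix one position, arrange the rest. (12-1)! = 39916800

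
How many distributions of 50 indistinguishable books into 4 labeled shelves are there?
C(50+4-1, 4-1) = C(53, 3) = 23426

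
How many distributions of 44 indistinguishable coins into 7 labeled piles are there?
C(44+7-1, 7-1) = C(50, 6) = 15890700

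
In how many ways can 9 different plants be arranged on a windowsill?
9! = 362880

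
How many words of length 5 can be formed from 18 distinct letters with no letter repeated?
P(18,5) = 18!/(18-5)! = 1028160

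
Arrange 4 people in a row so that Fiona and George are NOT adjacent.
Total - adjacent = 4! - (4-1)!×2 = 24 - 12 = 12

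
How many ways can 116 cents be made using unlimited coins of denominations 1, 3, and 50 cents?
Coefficient of x^116 in 1/(1-x^1) · 1/(1-x^3) · 1/(1-x^50). Case on j = number of 50-cent coins (j = 0..2); remainder r = 116 - 50j is made from {1,3} in ⌊r/3⌋+1 ways. r = 116, 66, 16 → 39 + 23 + 6 = 68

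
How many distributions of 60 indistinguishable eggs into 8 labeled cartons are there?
C(60+8-1, 8-1) = C(67, 7) = 869648208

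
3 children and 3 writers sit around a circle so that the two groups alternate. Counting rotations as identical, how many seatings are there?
Fix one of the children: (3-1)! ways for the remaining children, × 3! ways for the writers = 2 × 6 = 12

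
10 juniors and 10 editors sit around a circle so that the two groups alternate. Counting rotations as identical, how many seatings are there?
Fix one of the juniors: (10-1)! ways for the remaining juniors, × 10! ways for the editors = 362880 × 3628800 = 1316818944000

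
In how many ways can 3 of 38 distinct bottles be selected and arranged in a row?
P(38,3) = 38!/(38-3)! = 50616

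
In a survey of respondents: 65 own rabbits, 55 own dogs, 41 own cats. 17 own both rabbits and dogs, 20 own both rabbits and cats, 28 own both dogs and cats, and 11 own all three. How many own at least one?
|A∪B∪C| = 65+55+41-17-20-28+11 = 107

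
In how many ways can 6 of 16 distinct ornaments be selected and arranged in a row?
P(16,6) = 16!/(16-6)! = 5765760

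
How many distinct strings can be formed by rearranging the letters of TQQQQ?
5! / (1! × 4!) = 5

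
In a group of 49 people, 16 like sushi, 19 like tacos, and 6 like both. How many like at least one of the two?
|A∪B| = |A| + |B| - |A∩B| = 16 + 19 - 6 = 29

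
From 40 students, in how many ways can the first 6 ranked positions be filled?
P(40,6) = 40!/(40-6)! = 2763633600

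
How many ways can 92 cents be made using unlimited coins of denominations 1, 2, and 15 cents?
Coefficient of x^92 in 1/(1-x^1) · 1/(1-x^2) · 1/(1-x^15). Case on j = number of 15-cent coins (j = 0..6); remainder r = 92 - 15j is made from {1,2} in ⌊r/2⌋+1 ways. r = 92, 77, 62, 47, 32, 17, 2 → 47 + 39 + 32 + 24 + 17 + 9 + 2 = 170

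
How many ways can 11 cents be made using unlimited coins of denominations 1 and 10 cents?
Coefficient of x^11 in 1/(1-x^1) · 1/(1-x^10). Use j coins of 10 for j = 0..⌊11/10⌋ = 1, the rest in 1s: 1 + 1 = 2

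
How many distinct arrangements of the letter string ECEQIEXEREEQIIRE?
16! / (3! × 1! × 7! × 2! × 2! × 1!) = 172972800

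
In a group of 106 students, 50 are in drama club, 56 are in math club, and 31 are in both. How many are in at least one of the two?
|A∪B| = |A| + |B| - |A∩B| = 50 + 56 - 31 = 75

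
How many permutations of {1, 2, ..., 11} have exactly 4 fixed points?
Choose the 4 fixed points C(11,4) = 330, derange the rest: !7 = Σ_{j=0}^{7} (-1)^j·7!/j! = 5040 - 5040 + 2520 - 840 + 210 - 42 + 7 - 1 = 1854. Product = 330 × 1854 = 611820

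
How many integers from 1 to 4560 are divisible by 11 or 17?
⌊4560/11⌋ + ⌊4560/17⌋ - ⌊4560/187⌋ = 414 + 268 - 24 = 658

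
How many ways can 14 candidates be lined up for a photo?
14! = 87178291200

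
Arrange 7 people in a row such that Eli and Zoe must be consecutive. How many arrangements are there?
Treat the 2 as one block: (7-2+1)! × 2! = 720 × 2 = 1440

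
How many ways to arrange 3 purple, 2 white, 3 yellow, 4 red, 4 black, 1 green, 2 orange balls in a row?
19! / (3! × 2! × 3! × 4! × 4! × 1! × 2!) = 1466593128000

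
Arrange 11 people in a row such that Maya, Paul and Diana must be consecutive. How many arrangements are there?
Treat the 3 as one block: (11-3+1)! × 3! = 362880 × 6 = 2177280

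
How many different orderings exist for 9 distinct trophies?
9! = 362880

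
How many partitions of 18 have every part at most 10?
Let r_j(i) = number of partitions of i into parts ≤ j, for i = 0..18. r_1(i) = 1 for all i; r_j(i) = r_{j-1}(i) + r_j(i-j). Rows j = 2..10: ≤2: 1 1 2 2 3 3 4 4 5 5 6 6 7 7 8 8 9 9 10; ≤3: 1 1 2 3 4 5 7 8 10 12 14 16 19 21 24 27 30 33 37; ≤4: 1 1 2 3 5 6 9 11 15 18 23 27 34 39 47 54 64 72 84; ≤5: 1 1 2 3 5 7 10 13 18 23 30 37 47 57 70 84 101 119 141; ≤6: 1 1 2 3 5 7 11 14 20 26 35 44 58 71 90 110 136 163 199; ≤7: 1 1 2 3 5 7 11 15 21 28 38 49 65 82 105 131 164 201 248; ≤8: 1 1 2 3 5 7 11 15 22 29 40 52 70 89 116 146 186 230 288; ≤9: 1 1 2 3 5 7 11 15 22 30 41 54 73 94 123 157 201 252 318; ≤10: 1 1 2 3 5 7 11 15 22 30 42 55 75 97 128 164 212 267 340. r_10(18) = 340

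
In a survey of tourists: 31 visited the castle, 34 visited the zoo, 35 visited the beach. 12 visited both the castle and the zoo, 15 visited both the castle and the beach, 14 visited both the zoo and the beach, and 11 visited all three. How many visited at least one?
|A∪B∪C| = 31+34+35-12-15-14+11 = 70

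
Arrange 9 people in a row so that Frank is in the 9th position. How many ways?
Fix one position: (9-1)! = 40320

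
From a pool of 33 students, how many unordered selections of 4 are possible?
C(33,4) = 33!/(4!×29!) = 40920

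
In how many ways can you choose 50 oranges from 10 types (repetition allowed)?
C(50+10-1, 10-1) = C(59, 9) = 12565671261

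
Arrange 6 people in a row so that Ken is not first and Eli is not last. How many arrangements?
By inclusion-exclusion: 6! - 2×(6-1)! + (6-2)! = 720 - 240 + 24 = 504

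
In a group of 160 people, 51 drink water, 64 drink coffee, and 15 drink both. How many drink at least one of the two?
|A∪B| = |A| + |B| - |A∩B| = 51 + 64 - 15 = 100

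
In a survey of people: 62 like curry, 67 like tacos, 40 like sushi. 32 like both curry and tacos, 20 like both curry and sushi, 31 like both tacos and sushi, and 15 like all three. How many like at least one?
|A∪B∪C| = 62+67+40-32-20-31+15 = 101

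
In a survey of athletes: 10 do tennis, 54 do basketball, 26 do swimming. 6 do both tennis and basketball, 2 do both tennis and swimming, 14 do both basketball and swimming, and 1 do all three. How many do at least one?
|A∪B∪C| = 10+54+26-6-2-14+1 = 69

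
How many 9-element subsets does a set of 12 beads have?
C(12,9) = 12!/(9!×3!) = 220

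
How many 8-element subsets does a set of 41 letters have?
C(41,8) = 41!/(8!×33!) = 95548245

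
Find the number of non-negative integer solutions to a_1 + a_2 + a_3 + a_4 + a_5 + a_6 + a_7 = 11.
C(11+7-1, 7-1) = C(17, 6) = 12376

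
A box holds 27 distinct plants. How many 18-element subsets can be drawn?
C(27,18) = 27!/(18!×9!) = 4686825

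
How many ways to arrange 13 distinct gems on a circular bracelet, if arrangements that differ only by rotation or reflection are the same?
(13-1)!/2 = 479001600/2 = 239500800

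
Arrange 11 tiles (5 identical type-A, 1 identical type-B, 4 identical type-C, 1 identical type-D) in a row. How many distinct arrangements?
11! / (5! × 1! × 4! × 1!) = 13860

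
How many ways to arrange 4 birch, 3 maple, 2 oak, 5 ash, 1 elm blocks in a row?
15! / (4! × 3! × 2! × 5! × 1!) = 37837800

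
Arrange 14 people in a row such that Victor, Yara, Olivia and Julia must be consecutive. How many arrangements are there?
Treat the 4 as one block: (14-4+1)! × 4! = 39916800 × 24 = 958003200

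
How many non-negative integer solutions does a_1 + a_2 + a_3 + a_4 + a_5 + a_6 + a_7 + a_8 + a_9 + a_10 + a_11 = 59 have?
C(59+11-1, 11-1) = C(69, 10) = 340032449328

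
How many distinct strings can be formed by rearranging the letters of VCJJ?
4! / (1! × 2! × 1!) = 12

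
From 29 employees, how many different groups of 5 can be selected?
C(29,5) = 29!/(5!×24!) = 118755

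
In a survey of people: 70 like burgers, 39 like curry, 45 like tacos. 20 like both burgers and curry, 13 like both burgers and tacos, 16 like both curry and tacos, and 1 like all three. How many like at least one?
|A∪B∪C| = 70+39+45-20-13-16+1 = 106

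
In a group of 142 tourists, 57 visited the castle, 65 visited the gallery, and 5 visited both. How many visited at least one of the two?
|A∪B| = |A| + |B| - |A∩B| = 57 + 65 - 5 = 117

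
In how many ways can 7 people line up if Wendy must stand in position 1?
Fix one position: (7-1)! = 720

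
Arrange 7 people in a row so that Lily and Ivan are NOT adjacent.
Total - adjacent = 7! - (7-1)!×2 = 5040 - 1440 = 3600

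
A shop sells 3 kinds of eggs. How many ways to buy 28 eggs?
C(28+3-1, 3-1) = C(30, 2) = 435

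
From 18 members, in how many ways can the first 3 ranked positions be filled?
P(18,3) = 18!/(18-3)! = 4896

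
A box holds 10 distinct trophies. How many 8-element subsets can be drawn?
C(10,8) = 10!/(8!×2!) = 45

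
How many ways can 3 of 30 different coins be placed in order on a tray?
P(30,3) = 30!/(30-3)! = 24360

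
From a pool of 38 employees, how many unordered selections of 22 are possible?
C(38,22) = 38!/(22!×16!) = 22239974430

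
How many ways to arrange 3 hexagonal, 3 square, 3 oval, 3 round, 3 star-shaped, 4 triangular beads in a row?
19! / (3! × 3! × 3! × 3! × 3! × 4!) = 651819168000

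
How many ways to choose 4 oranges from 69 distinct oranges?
C(69,4) = 69!/(4!×65!) = 864501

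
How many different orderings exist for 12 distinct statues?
12! = 479001600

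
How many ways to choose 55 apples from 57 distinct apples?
C(57,55) = 57!/(55!×2!) = 1596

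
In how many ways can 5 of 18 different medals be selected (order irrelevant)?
C(18,5) = 18!/(5!×13!) = 8568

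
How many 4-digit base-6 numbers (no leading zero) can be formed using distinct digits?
First digit: 5 choices (nonzero). Then descending: 5 × 5 × 4 × 3 = 300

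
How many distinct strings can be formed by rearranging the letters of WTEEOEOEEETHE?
13! / (1! × 2! × 2! × 7! × 1!) = 308880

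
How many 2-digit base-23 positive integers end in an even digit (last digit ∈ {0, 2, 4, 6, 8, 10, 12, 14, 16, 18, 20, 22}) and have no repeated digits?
Last∈{0,2,4,6,8,10,12,14,16,18,20,22}. Last=0: 22. Last nonzero: 11×21×P(21,0) = 231. Total = 253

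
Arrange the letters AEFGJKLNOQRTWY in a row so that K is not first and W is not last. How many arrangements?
By inclusion-exclusion: 14! - 2×(14-1)! + (14-2)! = 87178291200 - 12454041600 + 479001600 = 75203251200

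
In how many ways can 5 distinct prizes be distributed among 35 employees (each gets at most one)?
P(35,5) = 35!/(35-5)! = 38955840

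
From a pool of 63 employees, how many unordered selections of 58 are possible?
C(63,58) = 63!/(58!×5!) = 7028847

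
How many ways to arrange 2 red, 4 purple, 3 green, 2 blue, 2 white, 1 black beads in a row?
14! / (2! × 4! × 3! × 2! × 2! × 1!) = 75675600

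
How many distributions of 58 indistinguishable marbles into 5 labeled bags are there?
C(58+5-1, 5-1) = C(62, 4) = 557845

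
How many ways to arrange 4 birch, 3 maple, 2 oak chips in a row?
9! / (4! × 3! × 2!) = 1260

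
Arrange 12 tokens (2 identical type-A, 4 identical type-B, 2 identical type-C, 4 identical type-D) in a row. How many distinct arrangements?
12! / (2! × 4! × 2! × 4!) = 207900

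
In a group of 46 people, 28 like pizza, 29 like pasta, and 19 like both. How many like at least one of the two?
|A∪B| = |A| + |B| - |A∩B| = 28 + 29 - 19 = 38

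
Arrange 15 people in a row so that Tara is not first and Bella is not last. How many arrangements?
By inclusion-exclusion: 15! - 2×(15-1)! + (15-2)! = 1307674368000 - 174356582400 + 6227020800 = 1139544806400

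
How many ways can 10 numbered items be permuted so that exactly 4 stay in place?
Choose the 4 fixed points C(10,4) = 210, derange the rest: !6 = Σ_{j=0}^{6} (-1)^j·6!/j! = 720 - 720 + 360 - 120 + 30 - 6 + 1 = 265. Product = 210 × 265 = 55650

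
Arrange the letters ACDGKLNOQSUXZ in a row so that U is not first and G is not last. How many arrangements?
By inclusion-exclusion: 13! - 2×(13-1)! + (13-2)! = 6227020800 - 958003200 + 39916800 = 5308934400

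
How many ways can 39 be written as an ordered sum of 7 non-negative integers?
C(39+7-1, 7-1) = C(45, 6) = 8145060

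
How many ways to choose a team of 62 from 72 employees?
C(72,62) = 72!/(62!×10!) = 536211932256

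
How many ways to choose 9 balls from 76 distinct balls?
C(76,9) = 76!/(9!×67!) = 142466675900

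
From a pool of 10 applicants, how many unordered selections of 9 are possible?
C(10,9) = 10!/(9!×1!) = 10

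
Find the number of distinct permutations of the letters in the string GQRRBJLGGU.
10! / (1! × 1! × 3! × 1! × 2! × 1! × 1!) = 302400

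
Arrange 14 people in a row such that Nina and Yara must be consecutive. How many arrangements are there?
Treat the 2 as one block: (14-2+1)! × 2! = 6227020800 × 2 = 12454041600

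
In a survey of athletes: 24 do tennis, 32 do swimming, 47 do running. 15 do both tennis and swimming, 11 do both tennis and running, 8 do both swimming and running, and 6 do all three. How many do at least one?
|A∪B∪C| = 24+32+47-15-11-8+6 = 75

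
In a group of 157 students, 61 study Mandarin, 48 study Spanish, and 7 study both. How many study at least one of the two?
|A∪B| = |A| + |B| - |A∩B| = 61 + 48 - 7 = 102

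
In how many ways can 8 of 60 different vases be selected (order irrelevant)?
C(60,8) = 60!/(8!×52!) = 2558620845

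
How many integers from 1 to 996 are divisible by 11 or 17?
⌊996/11⌋ + ⌊996/17⌋ - ⌊996/187⌋ = 90 + 58 - 5 = 143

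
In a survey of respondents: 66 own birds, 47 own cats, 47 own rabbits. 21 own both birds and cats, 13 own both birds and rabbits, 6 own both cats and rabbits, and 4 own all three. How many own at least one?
|A∪B∪C| = 66+47+47-21-13-6+4 = 124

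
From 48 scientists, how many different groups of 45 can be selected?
C(48,45) = 48!/(45!×3!) = 17296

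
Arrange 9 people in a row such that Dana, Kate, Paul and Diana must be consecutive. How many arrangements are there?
Treat the 4 as one block: (9-4+1)! × 4! = 720 × 24 = 17280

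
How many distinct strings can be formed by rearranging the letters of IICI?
4! / (1! × 3!) = 4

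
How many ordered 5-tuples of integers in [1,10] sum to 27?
Coefficient of x^27 in (x + x² + ... + x^10)^5. By inclusion-exclusion on dice exceeding 10: Σ_j (-1)^j C(5,j)·C(27-1-10j, 4) = C(5,0)·C(26,4) - C(5,1)·C(16,4) + C(5,2)·C(6,4) = 1·14950 - 5·1820 + 10·15 = 6000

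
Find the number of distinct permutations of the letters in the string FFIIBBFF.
8! / (2! × 4! × 2!) = 420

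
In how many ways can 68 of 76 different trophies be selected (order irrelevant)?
C(76,68) = 76!/(68!×8!) = 18855883575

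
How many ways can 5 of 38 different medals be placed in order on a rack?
P(38,5) = 38!/(38-5)! = 60233040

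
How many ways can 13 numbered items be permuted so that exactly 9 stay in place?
Choose the 9 fixed points C(13,9) = 715, derange the rest: !4 = Σ_{j=0}^{4} (-1)^j·4!/j! = 24 - 24 + 12 - 4 + 1 = 9. Product = 715 × 9 = 6435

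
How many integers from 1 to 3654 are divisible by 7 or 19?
⌊3654/7⌋ + ⌊3654/19⌋ - ⌊3654/133⌋ = 522 + 192 - 27 = 687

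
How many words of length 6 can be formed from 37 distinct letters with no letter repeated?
P(37,6) = 37!/(37-6)! = 1673844480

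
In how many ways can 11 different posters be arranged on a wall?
11! = 39916800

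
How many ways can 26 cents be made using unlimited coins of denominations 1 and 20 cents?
Coefficient of x^26 in 1/(1-x^1) · 1/(1-x^20). Use j coins of 20 for j = 0..⌊26/20⌋ = 1, the rest in 1s: 1 + 1 = 2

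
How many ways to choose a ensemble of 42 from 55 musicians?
C(55,42) = 55!/(42!×13!) = 1451182990950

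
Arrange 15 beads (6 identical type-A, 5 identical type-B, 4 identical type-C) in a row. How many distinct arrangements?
15! / (6! × 5! × 4!) = 630630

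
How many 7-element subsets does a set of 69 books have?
C(69,7) = 69!/(7!×62!) = 1078897248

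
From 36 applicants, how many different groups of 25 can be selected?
C(36,25) = 36!/(25!×11!) = 600805296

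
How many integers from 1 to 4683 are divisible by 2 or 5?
⌊4683/2⌋ + ⌊4683/5⌋ - ⌊4683/10⌋ = 2341 + 936 - 468 = 2809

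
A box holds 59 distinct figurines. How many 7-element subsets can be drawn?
C(59,7) = 59!/(7!×52!) = 341149446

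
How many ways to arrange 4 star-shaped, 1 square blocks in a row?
5! / (4! × 1!) = 5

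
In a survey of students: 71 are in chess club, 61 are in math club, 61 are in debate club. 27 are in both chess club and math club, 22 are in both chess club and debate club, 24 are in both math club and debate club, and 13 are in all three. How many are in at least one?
|A∪B∪C| = 71+61+61-27-22-24+13 = 133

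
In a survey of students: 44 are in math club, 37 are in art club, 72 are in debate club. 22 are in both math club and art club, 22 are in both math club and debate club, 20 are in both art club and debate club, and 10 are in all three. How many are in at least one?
|A∪B∪C| = 44+37+72-22-22-20+10 = 99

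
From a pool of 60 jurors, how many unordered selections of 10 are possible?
C(60,10) = 60!/(10!×50!) = 75394027566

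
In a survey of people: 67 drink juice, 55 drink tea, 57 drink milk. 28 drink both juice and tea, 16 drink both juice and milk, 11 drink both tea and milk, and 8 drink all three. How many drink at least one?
|A∪B∪C| = 67+55+57-28-16-11+8 = 132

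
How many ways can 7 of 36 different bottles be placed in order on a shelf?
P(36,7) = 36!/(36-7)! = 42072307200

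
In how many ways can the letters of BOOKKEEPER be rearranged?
10! / (1! × 2! × 2! × 3! × 1! × 1!) = 151200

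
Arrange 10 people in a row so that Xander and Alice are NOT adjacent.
Total - adjacent = 10! - (10-1)!×2 = 3628800 - 725760 = 2903040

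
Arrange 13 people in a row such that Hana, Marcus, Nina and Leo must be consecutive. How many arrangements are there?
Treat the 4 as one block: (13-4+1)! × 4! = 3628800 × 24 = 87091200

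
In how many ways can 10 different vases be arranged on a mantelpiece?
10! = 3628800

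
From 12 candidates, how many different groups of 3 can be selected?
C(12,3) = 12!/(3!×9!) = 220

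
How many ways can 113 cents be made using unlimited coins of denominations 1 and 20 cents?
Coefficient of x^113 in 1/(1-x^1) · 1/(1-x^20). Use j coins of 20 for j = 0..⌊113/20⌋ = 5, the rest in 1s: 5 + 1 = 6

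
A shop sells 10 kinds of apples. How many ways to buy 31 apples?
C(31+10-1, 10-1) = C(40, 9) = 273438880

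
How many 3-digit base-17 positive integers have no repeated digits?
First digit: 16 choices (nonzero). Then descending: 16 × 16 × 15 = 3840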